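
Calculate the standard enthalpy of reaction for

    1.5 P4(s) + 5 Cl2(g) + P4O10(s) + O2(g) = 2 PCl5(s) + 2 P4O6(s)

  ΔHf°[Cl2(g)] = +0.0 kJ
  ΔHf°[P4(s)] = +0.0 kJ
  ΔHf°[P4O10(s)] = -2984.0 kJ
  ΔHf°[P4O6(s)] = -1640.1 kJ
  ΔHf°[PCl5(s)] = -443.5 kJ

Products: 2·(-443.5) + 2·(-1640.1) = -4167.2
Reactants: 3/2·(+0.0) + 5·(+0.0) + 1·(-2984.0) + 1·(+0.0) = -2984.0
ΔH_rxn = (-4167.2) − (-2984.0) = -1183.2 kJ

ΔH_rxn = -1183.2 kJ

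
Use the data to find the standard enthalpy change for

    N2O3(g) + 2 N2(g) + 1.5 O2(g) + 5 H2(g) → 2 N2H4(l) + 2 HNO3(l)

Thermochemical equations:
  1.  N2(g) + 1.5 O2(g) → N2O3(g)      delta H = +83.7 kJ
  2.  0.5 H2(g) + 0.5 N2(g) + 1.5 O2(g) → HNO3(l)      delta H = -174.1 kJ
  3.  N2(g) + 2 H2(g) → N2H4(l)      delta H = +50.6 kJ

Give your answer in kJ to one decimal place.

delta H = -330.7 kJ

eq. 1 reversed (N2O3(g) must end up as a reactant): -83.7 kJ
eq. 2 × 2 (scale by 2 for the 2 HNO3(l)): (2)·(-174.1) = -348.2 kJ
eq. 3 × 2 (×2 to match 2 N2H4(l) in the target): (2)·(+50.6) = +101.2 kJ
By Hess's law, delta H = (-83.7) + (-348.2) + (+101.2) = -330.7 kJ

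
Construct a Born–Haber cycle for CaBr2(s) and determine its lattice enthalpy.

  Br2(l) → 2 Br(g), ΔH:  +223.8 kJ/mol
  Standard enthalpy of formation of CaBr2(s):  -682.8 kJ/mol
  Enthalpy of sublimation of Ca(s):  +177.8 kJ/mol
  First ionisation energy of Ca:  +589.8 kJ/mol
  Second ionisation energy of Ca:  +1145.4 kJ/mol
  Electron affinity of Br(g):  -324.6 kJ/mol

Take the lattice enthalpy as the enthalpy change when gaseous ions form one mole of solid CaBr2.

U = -2170.4 kJ/mol

ΔHf° = 1·ΔHsub + 1·(ΣIE) + 1·D(Br2) + 2·EA + U
-682.8 = 1·(+177.8) + 1·(+1735.2) + 1·(+223.8) + 2·(-324.6) + U
U = -682.8 − (+1487.6) = -2170.4 kJ/mol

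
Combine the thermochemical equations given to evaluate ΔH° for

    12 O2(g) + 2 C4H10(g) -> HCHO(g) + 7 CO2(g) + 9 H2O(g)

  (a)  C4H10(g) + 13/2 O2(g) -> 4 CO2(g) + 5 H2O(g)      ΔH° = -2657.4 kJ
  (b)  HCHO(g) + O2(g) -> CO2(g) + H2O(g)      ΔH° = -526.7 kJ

(a) × 2: (2)·(-2657.4) = -5314.8 kJ
(b) reversed: +526.7 kJ
ΔH° = (2)·(-2657.4) + (-1)·(-526.7) = -4788.1 kJ

ΔH° = -4788.1 kJ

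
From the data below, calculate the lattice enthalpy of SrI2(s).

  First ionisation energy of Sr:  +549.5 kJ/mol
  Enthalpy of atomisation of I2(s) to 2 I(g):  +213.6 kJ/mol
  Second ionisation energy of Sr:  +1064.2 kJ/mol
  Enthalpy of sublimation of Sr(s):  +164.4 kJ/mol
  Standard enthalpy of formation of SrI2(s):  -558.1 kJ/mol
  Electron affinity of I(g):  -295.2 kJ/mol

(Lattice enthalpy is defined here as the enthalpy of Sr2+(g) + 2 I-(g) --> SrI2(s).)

U = -1959.4 kJ/mol

ΔHf° = 1·ΔHsub + 1·(ΣIE) + 1·D(I2) + 2·EA + U
-558.1 = 1·(+164.4) + 1·(+1613.7) + 1·(+213.6) + 2·(-295.2) + U
U = -558.1 − (+1401.3) = -1959.4 kJ/mol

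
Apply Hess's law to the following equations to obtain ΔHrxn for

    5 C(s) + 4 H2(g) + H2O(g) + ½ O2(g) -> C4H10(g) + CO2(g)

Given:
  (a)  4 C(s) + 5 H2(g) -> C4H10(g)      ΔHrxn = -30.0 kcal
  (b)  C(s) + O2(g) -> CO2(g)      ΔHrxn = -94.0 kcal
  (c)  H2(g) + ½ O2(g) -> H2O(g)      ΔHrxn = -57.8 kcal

ΔHrxn = -66.2 kcal

(a) as written: -30.0 kcal
(b) as written: -94.0 kcal
(c) reversed: +57.8 kcal
ΔHrxn = (-30.0) + (-94.0) + (+57.8) = -66.2 kcal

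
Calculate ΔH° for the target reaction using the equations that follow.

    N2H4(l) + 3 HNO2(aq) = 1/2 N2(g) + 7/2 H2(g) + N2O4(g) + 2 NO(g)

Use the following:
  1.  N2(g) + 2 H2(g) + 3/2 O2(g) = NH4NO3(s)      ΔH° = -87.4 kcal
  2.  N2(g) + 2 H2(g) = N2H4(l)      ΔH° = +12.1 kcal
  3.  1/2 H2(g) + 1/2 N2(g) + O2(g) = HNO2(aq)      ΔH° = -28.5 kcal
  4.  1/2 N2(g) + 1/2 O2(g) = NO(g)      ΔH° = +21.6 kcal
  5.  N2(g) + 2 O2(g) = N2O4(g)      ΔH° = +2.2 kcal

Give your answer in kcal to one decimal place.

ΔH° = 118.8 kcal

eq. 1: not needed.
eq. 2 reversed: -12.1 kcal
eq. 3 reversed and × 3: (-3)·(-28.5) = +85.5 kcal
eq. 4 × 2: (2)·(+21.6) = +43.2 kcal
eq. 5 as written: +2.2 kcal
Combining the equations, ΔH° = (-12.1) + (+85.5) + (+43.2) + (+2.2) = 118.8 kcal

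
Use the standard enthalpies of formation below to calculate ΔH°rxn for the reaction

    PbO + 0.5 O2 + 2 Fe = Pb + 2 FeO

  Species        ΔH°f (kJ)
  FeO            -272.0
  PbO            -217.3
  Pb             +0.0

Products: 1·(+0.0) + 2·(-272.0) = -544.0
Reactants: 1·(-217.3) + 1/2·(+0.0) + 2·(+0.0) = -217.3
ΔH°rxn = (-544.0) − (-217.3) = -326.7 kJ

ΔH°rxn = -326.7 kJ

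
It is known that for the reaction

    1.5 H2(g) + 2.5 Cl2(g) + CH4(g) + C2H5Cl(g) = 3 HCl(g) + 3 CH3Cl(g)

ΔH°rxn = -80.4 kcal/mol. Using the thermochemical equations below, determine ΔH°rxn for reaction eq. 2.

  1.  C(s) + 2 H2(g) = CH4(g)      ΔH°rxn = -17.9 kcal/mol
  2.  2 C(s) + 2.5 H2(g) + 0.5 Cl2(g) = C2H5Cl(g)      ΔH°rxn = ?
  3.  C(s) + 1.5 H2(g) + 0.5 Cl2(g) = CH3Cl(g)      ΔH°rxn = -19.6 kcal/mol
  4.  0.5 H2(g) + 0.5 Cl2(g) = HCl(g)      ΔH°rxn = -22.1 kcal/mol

ΔH°rxn = -26.8 kcal/mol

eq. 1 reversed: +17.9 kcal/mol
eq. 2 reversed: contributes −x
eq. 3 × 3: (3)·(-19.6) = -58.8 kcal/mol
eq. 4 × 3: (3)·(-22.1) = -66.3 kcal/mol
-80.4 = (+17.9) + (-58.8) + (-66.3) − x
x = (-80.4 − (-107.2)) / (-1) = -26.8 kcal/mol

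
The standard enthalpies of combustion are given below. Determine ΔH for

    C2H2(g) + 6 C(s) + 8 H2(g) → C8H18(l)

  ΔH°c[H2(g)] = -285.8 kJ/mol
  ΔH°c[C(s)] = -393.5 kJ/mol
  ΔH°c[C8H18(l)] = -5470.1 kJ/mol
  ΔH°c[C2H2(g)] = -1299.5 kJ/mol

Using ΔH = Σ nΔHc°(reactants) − Σ nΔHc°(products):
= [1·(-1299.5) + 6·(-393.5) + 8·(-285.8)] − [1·(-5470.1)]
= -476.8 kJ/mol

ΔH = -476.8 kJ/mol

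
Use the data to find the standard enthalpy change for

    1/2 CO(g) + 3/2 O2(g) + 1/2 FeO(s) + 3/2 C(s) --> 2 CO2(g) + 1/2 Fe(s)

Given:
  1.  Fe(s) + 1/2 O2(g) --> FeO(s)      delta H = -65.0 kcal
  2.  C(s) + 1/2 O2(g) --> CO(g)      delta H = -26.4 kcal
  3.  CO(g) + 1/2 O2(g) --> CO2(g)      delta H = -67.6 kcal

eq. 1 reversed and × 1/2: (-1/2)·(-65.0) = +32.5 kcal
eq. 2 × 3/2: (3/2)·(-26.4) = -39.6 kcal
eq. 3 × 2: (2)·(-67.6) = -135.2 kcal
delta H = (+32.5) + (-39.6) + (-135.2) = -142.3 kcal

delta H = -142.3 kcal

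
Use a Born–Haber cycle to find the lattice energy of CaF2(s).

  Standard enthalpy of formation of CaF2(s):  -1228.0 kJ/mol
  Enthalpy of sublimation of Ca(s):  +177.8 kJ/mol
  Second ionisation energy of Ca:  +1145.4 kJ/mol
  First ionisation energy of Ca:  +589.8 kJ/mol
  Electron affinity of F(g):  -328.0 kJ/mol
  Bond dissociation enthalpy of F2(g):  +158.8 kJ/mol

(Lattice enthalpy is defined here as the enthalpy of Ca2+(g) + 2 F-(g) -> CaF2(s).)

U = -2643.8 kJ/mol

ΔHf° = 1·ΔHsub + 1·(ΣIE) + 1·D(F2) + 2·EA + U
-1228.0 = 1·(+177.8) + 1·(+1735.2) + 1·(+158.8) + 2·(-328.0) + U
U = -1228.0 − (+1415.8) = -2643.8 kJ/mol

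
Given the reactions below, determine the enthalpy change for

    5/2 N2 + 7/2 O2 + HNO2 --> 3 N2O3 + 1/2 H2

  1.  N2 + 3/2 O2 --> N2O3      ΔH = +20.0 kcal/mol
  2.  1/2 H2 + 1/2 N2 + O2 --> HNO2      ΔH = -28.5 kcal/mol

ΔH = 88.5 kcal/mol

eq. 1 × 3 (×3 to match 3 N2O3 in the target): (3)·(+20.0) = +60.0 kcal/mol
eq. 2 reversed (HNO2 must end up as a reactant): +28.5 kcal/mol
ΔH = (+60.0) + (+28.5) = 88.5 kcal/mol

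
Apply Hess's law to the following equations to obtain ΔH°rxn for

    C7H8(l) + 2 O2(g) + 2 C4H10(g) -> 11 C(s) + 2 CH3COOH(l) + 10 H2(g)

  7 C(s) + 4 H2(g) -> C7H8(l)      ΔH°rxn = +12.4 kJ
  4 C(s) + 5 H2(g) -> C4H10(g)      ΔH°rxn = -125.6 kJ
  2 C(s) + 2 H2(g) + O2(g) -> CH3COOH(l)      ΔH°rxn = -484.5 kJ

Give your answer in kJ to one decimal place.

ΔH°rxn = -730.2 kJ

equation 1 reversed: -12.4 kJ
equation 2 reversed and × 2: (-2)·(-125.6) = +251.2 kJ
equation 3 × 2: (2)·(-484.5) = -969.0 kJ
ΔH°rxn = (-1)·(+12.4) + (-2)·(-125.6) + (2)·(-484.5) = -730.2 kJ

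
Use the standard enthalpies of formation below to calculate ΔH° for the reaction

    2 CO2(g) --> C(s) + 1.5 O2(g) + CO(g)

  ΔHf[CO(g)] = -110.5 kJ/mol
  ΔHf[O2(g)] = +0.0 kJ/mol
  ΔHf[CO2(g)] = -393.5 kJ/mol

ΔH° = 676.5 kJ/mol

Products: 1·(+0.0) + 3/2·(+0.0) + 1·(-110.5) = -110.5
Reactants: 2·(-393.5) = -787.0
ΔH° = (-110.5) − (-787.0) = 676.5 kJ/mol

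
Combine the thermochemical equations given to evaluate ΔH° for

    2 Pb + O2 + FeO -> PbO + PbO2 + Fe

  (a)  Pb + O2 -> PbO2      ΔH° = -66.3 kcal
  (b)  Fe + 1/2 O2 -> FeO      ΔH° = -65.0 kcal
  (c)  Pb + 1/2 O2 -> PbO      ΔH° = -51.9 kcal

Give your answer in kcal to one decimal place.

ΔH° = -53.2 kcal

(a) as written: -66.3 kcal
(b) reversed: +65.0 kcal
(c) as written: -51.9 kcal
By Hess's law, ΔH° = (-66.3) + (+65.0) + (-51.9) = -53.2 kcal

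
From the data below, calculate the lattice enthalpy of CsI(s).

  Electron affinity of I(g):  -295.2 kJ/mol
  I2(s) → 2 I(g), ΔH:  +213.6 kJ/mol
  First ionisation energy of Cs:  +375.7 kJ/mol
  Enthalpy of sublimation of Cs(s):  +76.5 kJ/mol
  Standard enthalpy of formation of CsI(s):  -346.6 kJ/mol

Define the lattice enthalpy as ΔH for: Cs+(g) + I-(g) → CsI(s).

ΔHf° = 1·ΔHsub + 1·(ΣIE) + 1/2·D(I2) + 1·EA + U
-346.6 = 1·(+76.5) + 1·(+375.7) + 1/2·(+213.6) + 1·(-295.2) + U
U = -346.6 − (+263.8) = -610.4 kJ/mol

U = -610.4 kJ/mol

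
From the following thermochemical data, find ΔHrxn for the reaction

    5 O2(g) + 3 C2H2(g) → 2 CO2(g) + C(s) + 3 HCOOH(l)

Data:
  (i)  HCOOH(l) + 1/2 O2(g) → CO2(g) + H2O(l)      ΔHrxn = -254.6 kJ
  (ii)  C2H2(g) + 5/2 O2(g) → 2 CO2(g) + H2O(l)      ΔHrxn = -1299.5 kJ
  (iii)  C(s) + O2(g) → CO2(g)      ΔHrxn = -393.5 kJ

ΔHrxn = -2741.2 kJ

(i) reversed and × 3: (-3)·(-254.6) = +763.8 kJ
(ii) × 3: (3)·(-1299.5) = -3898.5 kJ
(iii) reversed: +393.5 kJ
ΔHrxn = (-3)·(-254.6) + (3)·(-1299.5) + (-1)·(-393.5) = -2741.2 kJ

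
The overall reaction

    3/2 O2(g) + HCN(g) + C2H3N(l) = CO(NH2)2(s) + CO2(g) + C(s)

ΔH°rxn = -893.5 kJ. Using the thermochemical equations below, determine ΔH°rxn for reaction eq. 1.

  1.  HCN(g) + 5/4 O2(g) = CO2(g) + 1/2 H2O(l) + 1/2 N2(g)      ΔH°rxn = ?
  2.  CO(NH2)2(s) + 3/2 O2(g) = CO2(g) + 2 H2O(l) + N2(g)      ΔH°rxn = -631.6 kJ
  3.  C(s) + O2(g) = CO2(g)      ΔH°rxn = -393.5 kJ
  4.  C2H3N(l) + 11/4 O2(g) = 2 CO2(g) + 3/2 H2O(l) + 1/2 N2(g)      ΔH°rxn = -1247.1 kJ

eq. 1 as written: contributes x
eq. 2 reversed: +631.6 kJ
eq. 3 reversed: +393.5 kJ
eq. 4 as written: -1247.1 kJ
-893.5 = (+631.6) + (+393.5) + (-1247.1) + x
x = (-893.5 − (-222.0)) / (1) = -671.5 kJ

ΔH°rxn = -671.5 kJ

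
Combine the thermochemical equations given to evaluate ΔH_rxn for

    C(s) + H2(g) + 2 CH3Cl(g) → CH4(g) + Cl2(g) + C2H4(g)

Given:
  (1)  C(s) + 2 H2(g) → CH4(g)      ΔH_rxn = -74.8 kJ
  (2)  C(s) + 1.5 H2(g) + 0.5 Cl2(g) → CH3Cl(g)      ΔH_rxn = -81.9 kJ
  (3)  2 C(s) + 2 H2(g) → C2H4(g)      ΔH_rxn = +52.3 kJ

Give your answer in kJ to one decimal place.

(1) as written: -74.8 kJ
(2) reversed and × 2: (-2)·(-81.9) = +163.8 kJ
(3) as written: +52.3 kJ
Since enthalpy is a state function, ΔH_rxn = (1)·(-74.8) + (-2)·(-81.9) + (1)·(+52.3) = 141.3 kJ

ΔH_rxn = 141.3 kJ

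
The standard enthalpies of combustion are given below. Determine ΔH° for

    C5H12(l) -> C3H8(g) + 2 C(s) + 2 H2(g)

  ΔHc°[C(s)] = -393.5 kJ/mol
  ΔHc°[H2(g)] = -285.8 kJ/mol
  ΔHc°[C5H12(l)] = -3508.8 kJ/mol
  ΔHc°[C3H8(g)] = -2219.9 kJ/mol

ΔH° = 69.7 kJ/mol

Using ΔH = Σ nΔHc°(reactants) − Σ nΔHc°(products):
= [1·(-3508.8)] − [1·(-2219.9) + 2·(-393.5) + 2·(-285.8)]
= 69.7 kJ/mol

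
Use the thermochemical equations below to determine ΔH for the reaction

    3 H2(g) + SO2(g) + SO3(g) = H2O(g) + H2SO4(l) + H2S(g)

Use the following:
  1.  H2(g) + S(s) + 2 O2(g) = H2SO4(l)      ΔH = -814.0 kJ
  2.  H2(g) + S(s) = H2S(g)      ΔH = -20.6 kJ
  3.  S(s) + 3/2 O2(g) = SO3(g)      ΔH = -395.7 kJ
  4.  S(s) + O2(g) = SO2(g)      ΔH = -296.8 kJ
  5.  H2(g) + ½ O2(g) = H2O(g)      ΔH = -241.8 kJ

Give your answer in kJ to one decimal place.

ΔH = -383.9 kJ

eq. 1 as written: -814.0 kJ
eq. 2 as written: -20.6 kJ
eq. 3 reversed: +395.7 kJ
eq. 4 reversed: +296.8 kJ
eq. 5 as written: -241.8 kJ
ΔH = (-814.0) + (-20.6) + (+395.7) + (+296.8) + (-241.8) = -383.9 kJ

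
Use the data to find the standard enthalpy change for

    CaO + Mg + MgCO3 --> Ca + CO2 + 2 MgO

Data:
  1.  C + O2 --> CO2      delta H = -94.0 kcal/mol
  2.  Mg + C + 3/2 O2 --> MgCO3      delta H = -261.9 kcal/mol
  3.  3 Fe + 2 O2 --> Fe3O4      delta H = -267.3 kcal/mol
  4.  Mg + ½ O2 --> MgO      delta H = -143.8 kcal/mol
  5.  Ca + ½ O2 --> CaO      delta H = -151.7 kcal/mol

delta H = 32.0 kcal/mol

eq. 1 as written (CO2 already on the product side): -94.0 kcal/mol
eq. 2 reversed (MgCO3 must end up as a reactant): +261.9 kcal/mol
eq. 3: not needed (Fe appears nowhere else).
eq. 4 × 2 (×2 to match 2 MgO in the target): (2)·(-143.8) = -287.6 kcal/mol
eq. 5 reversed (reverse to put CaO on the reactant side): +151.7 kcal/mol
Combining the equations, delta H = (-94.0) + (+261.9) + (-287.6) + (+151.7) = 32.0 kcal/mol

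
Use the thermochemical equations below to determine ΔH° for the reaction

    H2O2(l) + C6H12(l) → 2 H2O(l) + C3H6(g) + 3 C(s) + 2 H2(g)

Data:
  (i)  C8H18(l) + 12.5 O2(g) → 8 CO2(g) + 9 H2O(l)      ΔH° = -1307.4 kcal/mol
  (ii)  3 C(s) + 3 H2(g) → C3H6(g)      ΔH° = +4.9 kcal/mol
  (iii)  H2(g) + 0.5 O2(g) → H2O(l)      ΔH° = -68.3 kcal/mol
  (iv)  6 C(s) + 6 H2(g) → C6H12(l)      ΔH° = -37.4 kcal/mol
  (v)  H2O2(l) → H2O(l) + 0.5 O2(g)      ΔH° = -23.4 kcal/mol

ΔH° = -49.4 kcal/mol

(i): not needed.
(ii) as written: +4.9 kcal/mol
(iii) as written: -68.3 kcal/mol
(iv) reversed: +37.4 kcal/mol
(v) as written: -23.4 kcal/mol
ΔH° = (1)·(+4.9) + (1)·(-68.3) + (-1)·(-37.4) + (1)·(-23.4) = -49.4 kcal/mol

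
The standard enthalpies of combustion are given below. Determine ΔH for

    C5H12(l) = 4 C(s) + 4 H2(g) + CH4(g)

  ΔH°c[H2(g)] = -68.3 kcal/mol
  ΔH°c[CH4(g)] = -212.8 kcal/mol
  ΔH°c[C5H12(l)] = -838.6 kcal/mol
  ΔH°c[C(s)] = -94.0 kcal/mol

ΔH = 23.4 kcal/mol

With combustion enthalpies, reactants minus products:
= [1·(-838.6)] − [4·(-94.0) + 4·(-68.3) + 1·(-212.8)]
= 23.4 kcal/mol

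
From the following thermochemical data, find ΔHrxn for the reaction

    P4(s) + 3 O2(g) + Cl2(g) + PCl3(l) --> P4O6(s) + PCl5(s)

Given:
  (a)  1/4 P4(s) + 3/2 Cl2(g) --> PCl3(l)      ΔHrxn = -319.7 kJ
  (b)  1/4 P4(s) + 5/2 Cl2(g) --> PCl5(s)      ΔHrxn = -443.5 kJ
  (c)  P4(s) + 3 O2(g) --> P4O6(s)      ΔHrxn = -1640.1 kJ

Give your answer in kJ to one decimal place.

(a) reversed (PCl3(l) must end up as a reactant): +319.7 kJ
(b) as written (PCl5(s) already on the product side): -443.5 kJ
(c) as written (P4O6(s) already on the product side): -1640.1 kJ
ΔHrxn = (-1)·(-319.7) + (1)·(-443.5) + (1)·(-1640.1) = -1763.9 kJ

ΔHrxn = -1763.9 kJ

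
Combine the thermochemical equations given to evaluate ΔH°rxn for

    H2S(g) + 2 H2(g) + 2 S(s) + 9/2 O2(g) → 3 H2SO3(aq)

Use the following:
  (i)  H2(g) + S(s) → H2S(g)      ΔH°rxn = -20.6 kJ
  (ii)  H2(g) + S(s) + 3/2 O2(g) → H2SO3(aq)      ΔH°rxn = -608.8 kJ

(i) reversed (reverse to put H2S(g) on the reactant side): +20.6 kJ
(ii) × 3 (scale by 3 for the 3 H2SO3(aq)): (3)·(-608.8) = -1826.4 kJ
Since enthalpy is a state function, ΔH°rxn = (-1)·(-20.6) + (3)·(-608.8) = -1805.8 kJ

ΔH°rxn = -1805.8 kJ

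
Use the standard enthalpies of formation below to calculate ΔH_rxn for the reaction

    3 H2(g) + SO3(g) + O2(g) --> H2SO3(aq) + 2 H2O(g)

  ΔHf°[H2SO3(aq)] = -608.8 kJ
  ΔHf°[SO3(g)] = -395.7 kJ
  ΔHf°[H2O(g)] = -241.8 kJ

Products: 1·(-608.8) + 2·(-241.8) = -1092.4
Reactants: 3·(+0.0) + 1·(-395.7) + 1·(+0.0) = -395.7
ΔH_rxn = (-1092.4) − (-395.7) = -696.7 kJ

ΔH_rxn = -696.7 kJ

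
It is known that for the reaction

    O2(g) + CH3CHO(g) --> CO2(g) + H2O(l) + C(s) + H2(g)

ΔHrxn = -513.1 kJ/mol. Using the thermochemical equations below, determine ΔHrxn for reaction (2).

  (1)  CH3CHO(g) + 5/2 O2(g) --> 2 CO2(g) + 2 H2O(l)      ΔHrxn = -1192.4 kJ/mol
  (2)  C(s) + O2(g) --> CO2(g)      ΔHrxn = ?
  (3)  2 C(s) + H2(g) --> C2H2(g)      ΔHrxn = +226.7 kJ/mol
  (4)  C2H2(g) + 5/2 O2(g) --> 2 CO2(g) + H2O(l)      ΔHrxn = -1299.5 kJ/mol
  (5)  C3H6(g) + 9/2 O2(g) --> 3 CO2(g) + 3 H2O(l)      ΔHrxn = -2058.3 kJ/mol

(1) as written: -1192.4 kJ/mol
(2) as written: contributes x
(3) reversed: -226.7 kJ/mol
(4) reversed: +1299.5 kJ/mol
(5): not needed.
-513.1 = (-1192.4) + (-226.7) + (+1299.5) + x
x = (-513.1 − (-119.6)) / (1) = -393.5 kJ/mol

ΔHrxn = -393.5 kJ/mol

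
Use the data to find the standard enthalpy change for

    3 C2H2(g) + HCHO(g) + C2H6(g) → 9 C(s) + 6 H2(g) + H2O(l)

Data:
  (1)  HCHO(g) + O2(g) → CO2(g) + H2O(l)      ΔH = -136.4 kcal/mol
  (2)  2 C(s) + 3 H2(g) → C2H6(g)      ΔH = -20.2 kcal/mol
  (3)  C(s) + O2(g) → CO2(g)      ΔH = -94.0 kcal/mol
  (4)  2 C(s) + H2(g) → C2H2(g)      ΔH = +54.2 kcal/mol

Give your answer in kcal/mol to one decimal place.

ΔH = -184.8 kcal/mol

(1) as written (HCHO(g) already on the reactant side): -136.4 kcal/mol
(2) reversed (reverse to put C2H6(g) on the reactant side): +20.2 kcal/mol
(3) reversed: +94.0 kcal/mol
(4) reversed and × 3 (reverse to put C2H2(g) on the reactant side; scale by 3 for the 3 C2H2(g)): (-3)·(+54.2) = -162.6 kcal/mol
By Hess's law, ΔH = (-136.4) + (+20.2) + (+94.0) + (-162.6) = -184.8 kcal/mol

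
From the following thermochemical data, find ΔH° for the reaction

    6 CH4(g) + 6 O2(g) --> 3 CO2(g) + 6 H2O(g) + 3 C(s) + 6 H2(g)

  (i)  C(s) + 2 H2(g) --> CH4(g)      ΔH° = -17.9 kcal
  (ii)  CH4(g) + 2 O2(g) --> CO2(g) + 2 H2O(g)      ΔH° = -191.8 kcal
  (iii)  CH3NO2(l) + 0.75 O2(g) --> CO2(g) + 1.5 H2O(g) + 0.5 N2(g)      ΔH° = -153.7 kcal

ΔH° = -521.7 kcal

(i) reversed and × 3: (-3)·(-17.9) = +53.7 kcal
(ii) × 3: (3)·(-191.8) = -575.4 kcal
(iii): not needed.
Summing the manipulated equations, ΔH° = (-3)·(-17.9) + (3)·(-191.8) = -521.7 kcal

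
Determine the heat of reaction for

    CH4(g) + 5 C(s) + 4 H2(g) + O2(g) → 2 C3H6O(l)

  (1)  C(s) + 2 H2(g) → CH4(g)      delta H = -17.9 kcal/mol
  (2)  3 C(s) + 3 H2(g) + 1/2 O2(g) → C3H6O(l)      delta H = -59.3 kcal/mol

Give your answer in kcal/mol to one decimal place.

delta H = -100.7 kcal/mol

(1) reversed: +17.9 kcal/mol
(2) × 2: (2)·(-59.3) = -118.6 kcal/mol
Since enthalpy is a state function, delta H = (+17.9) + (-118.6) = -100.7 kcal/mol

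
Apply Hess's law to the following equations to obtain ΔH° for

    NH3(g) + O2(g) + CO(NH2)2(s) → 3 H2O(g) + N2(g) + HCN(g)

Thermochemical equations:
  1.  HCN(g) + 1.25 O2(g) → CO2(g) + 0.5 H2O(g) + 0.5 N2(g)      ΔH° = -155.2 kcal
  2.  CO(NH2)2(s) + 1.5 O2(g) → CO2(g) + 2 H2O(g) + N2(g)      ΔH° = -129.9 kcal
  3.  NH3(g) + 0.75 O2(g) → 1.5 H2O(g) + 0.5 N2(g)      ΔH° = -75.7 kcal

eq. 1 reversed (HCN(g) must end up as a product): +155.2 kcal
eq. 2 as written (CO(NH2)2(s) already on the reactant side): -129.9 kcal
eq. 3 as written (NH3(g) already on the reactant side): -75.7 kcal
Combining the equations, ΔH° = (-1)·(-155.2) + (1)·(-129.9) + (1)·(-75.7) = -50.4 kcal

ΔH° = -50.4 kcal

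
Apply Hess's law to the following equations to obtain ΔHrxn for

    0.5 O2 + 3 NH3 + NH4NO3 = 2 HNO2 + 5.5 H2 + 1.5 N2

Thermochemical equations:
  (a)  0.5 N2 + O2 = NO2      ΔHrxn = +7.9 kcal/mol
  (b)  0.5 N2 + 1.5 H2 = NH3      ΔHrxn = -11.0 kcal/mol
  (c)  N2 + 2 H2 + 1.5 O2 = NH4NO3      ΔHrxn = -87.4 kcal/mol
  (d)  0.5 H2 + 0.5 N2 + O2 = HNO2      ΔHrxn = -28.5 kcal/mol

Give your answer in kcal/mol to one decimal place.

(a): not needed.
(b) reversed and × 3: (-3)·(-11.0) = +33.0 kcal/mol
(c) reversed: +87.4 kcal/mol
(d) × 2: (2)·(-28.5) = -57.0 kcal/mol
ΔHrxn = (-3)·(-11.0) + (-1)·(-87.4) + (2)·(-28.5) = 63.4 kcal/mol

ΔHrxn = 63.4 kcal/mol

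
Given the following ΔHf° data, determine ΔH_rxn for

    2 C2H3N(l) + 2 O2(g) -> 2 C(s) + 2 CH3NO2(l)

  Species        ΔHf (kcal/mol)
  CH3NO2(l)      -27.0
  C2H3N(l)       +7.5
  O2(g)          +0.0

Products: 2·(+0.0) + 2·(-27.0) = -54.0
Reactants: 2·(+7.5) + 2·(+0.0) = +15.0
ΔH_rxn = (-54.0) − (+15.0) = -69.0 kcal/mol

ΔH_rxn = -69.0 kcal/mol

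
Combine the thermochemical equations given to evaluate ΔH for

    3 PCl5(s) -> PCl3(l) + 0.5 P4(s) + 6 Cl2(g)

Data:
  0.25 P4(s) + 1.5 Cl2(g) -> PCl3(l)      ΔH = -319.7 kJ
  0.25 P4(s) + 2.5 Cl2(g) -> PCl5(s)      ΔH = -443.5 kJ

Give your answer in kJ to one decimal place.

ΔH = 1010.8 kJ

equation 1 as written (PCl3(l) already on the product side): -319.7 kJ
equation 2 reversed and × 3 (reverse to put PCl5(s) on the reactant side; scale by 3 for the 3 PCl5(s)): (-3)·(-443.5) = +1330.5 kJ
Since enthalpy is a state function, ΔH = (-319.7) + (+1330.5) = 1010.8 kJ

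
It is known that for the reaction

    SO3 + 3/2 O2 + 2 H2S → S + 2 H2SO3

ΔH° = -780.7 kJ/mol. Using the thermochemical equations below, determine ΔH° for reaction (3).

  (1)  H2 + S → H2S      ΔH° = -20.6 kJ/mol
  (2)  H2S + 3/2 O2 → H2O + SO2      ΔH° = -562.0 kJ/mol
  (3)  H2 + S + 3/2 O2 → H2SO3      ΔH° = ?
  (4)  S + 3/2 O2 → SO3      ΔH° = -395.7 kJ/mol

ΔH° = -608.8 kJ/mol

(1) reversed and × 2: (-2)·(-20.6) = +41.2 kJ/mol
(2): not needed.
(3) × 2: contributes 2·x
(4) reversed: +395.7 kJ/mol
-780.7 = (+41.2) + (+395.7) + 2·x
x = (-780.7 − (+436.9)) / (2) = -608.8 kJ/mol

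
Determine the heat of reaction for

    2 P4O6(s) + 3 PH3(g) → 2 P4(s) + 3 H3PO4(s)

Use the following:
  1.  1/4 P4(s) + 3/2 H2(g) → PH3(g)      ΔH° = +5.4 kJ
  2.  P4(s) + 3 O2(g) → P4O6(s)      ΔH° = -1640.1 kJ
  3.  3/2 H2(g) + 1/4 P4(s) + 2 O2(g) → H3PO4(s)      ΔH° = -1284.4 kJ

eq. 1 reversed and × 3 (PH3(g) must end up as a reactant; ×3 to match 3 PH3(g) in the target): (-3)·(+5.4) = -16.2 kJ
eq. 2 reversed and × 2 (P4O6(s) must end up as a reactant; scale by 2 for the 2 P4O6(s)): (-2)·(-1640.1) = +3280.2 kJ
eq. 3 × 3 (×3 to match 3 H3PO4(s) in the target): (3)·(-1284.4) = -3853.2 kJ
ΔH° = (-16.2) + (+3280.2) + (-3853.2) = -589.2 kJ

ΔH° = -589.2 kJ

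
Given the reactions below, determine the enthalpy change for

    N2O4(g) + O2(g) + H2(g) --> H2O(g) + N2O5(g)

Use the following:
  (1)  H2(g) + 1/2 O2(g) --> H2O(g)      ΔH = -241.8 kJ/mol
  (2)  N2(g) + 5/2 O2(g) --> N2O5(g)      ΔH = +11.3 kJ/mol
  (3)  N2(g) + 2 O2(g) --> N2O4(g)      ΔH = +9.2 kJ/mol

ΔH = -239.7 kJ/mol

(1) as written (H2O(g) already on the product side): -241.8 kJ/mol
(2) as written (N2O5(g) already on the product side): +11.3 kJ/mol
(3) reversed (reverse to put N2O4(g) on the reactant side): -9.2 kJ/mol
By Hess's law, ΔH = (1)·(-241.8) + (1)·(+11.3) + (-1)·(+9.2) = -239.7 kJ/mol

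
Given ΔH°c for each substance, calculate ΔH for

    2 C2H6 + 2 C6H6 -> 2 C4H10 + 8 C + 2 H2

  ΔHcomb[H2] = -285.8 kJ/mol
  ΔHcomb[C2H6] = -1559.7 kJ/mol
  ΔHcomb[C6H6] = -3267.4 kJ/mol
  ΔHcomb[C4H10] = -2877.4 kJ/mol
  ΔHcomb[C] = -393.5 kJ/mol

With combustion enthalpies, reactants minus products:
= [2·(-1559.7) + 2·(-3267.4)] − [2·(-2877.4) + 8·(-393.5) + 2·(-285.8)]
= -179.8 kJ/mol

ΔH = -179.8 kJ/mol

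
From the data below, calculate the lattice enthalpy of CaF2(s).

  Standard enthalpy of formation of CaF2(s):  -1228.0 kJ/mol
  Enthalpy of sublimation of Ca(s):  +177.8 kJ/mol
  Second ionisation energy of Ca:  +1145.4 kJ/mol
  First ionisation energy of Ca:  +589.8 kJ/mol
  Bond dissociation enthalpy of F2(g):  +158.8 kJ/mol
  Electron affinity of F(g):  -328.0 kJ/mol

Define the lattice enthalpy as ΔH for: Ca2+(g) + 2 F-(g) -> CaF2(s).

U = -2643.8 kJ/mol

ΔHf° = 1·ΔHsub + 1·(ΣIE) + 1·D(F2) + 2·EA + U
-1228.0 = 1·(+177.8) + 1·(+1735.2) + 1·(+158.8) + 2·(-328.0) + U
U = -1228.0 − (+1415.8) = -2643.8 kJ/mol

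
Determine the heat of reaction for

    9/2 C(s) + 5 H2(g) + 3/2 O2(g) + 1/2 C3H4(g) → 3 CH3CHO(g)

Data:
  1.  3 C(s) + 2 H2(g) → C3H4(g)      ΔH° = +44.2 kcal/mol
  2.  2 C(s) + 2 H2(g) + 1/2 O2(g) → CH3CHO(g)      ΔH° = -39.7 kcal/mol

ΔH° = -141.2 kcal/mol

eq. 1 reversed and × 1/2: (-1/2)·(+44.2) = -22.1 kcal/mol
eq. 2 × 3: (3)·(-39.7) = -119.1 kcal/mol
ΔH° = (-1/2)·(+44.2) + (3)·(-39.7) = -141.2 kcal/mol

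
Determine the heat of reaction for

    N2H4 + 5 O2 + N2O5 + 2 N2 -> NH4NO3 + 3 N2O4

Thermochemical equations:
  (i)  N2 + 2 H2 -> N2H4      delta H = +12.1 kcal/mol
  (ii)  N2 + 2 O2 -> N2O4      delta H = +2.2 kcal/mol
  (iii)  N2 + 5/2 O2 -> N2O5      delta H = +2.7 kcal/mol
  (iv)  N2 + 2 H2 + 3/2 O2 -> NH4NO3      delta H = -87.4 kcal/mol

delta H = -95.6 kcal/mol

(i) reversed (N2H4 must end up as a reactant): -12.1 kcal/mol
(ii) × 3 (scale by 3 for the 3 N2O4): (3)·(+2.2) = +6.6 kcal/mol
(iii) reversed (reverse to put N2O5 on the reactant side): -2.7 kcal/mol
(iv) as written (NH4NO3 already on the product side): -87.4 kcal/mol
delta H = (-12.1) + (+6.6) + (-2.7) + (-87.4) = -95.6 kcal/mol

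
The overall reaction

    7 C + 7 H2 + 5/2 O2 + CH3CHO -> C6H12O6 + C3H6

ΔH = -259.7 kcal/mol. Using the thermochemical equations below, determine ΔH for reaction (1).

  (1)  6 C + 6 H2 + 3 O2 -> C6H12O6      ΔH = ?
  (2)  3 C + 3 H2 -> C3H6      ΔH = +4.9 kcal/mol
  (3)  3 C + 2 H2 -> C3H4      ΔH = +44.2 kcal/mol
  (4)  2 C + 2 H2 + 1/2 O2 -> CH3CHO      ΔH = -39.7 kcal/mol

ΔH = -304.3 kcal/mol

(1) as written: contributes x
(2) as written: +4.9 kcal/mol
(3): not needed.
(4) reversed: +39.7 kcal/mol
-259.7 = (+4.9) + (+39.7) + x
x = (-259.7 − (+44.6)) / (1) = -304.3 kcal/mol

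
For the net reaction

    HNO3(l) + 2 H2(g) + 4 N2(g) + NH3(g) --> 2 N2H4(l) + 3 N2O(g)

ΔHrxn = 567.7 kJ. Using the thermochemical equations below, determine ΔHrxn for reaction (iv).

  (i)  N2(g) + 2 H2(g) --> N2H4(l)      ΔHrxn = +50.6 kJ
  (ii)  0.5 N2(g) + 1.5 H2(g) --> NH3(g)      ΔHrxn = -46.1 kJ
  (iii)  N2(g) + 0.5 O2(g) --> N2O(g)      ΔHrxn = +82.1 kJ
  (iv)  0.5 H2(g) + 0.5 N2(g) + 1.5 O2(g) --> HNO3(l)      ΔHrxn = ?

(i) × 2 (×2 to match 2 N2H4(l) in the target): (2)·(+50.6) = +101.2 kJ
(ii) reversed (NH3(g) must end up as a reactant): +46.1 kJ
(iii) × 3 (scale by 3 for the 3 N2O(g)): (3)·(+82.1) = +246.3 kJ
(iv) reversed (HNO3(l) must end up as a reactant): contributes −x
+567.7 = (+101.2) + (+46.1) + (+246.3) − x
x = (+567.7 − (+393.6)) / (-1) = -174.1 kJ

ΔHrxn = -174.1 kJ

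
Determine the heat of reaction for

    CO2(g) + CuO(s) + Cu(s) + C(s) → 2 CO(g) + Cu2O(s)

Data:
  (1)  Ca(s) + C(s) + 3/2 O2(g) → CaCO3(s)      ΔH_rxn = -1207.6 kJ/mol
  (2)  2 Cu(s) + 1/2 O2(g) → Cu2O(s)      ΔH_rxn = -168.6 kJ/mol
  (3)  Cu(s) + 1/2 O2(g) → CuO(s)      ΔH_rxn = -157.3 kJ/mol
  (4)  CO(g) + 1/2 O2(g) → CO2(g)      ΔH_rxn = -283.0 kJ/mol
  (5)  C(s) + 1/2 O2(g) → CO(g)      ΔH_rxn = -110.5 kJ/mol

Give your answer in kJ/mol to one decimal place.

(1): not needed.
(2) as written: -168.6 kJ/mol
(3) reversed: +157.3 kJ/mol
(4) reversed: +283.0 kJ/mol
(5) as written: -110.5 kJ/mol
By Hess's law, ΔH_rxn = (1)·(-168.6) + (-1)·(-157.3) + (-1)·(-283.0) + (1)·(-110.5) = 161.2 kJ/mol

ΔH_rxn = 161.2 kJ/mol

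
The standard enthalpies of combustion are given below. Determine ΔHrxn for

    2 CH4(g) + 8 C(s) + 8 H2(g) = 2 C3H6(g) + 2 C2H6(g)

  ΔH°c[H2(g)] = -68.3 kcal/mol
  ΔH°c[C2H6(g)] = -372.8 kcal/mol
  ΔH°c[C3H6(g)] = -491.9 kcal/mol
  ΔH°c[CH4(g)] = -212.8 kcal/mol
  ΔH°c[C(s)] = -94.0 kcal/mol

ΔHrxn = 5.4 kcal/mol

Using ΔH = Σ nΔHc°(reactants) − Σ nΔHc°(products):
= [2·(-212.8) + 8·(-94.0) + 8·(-68.3)] − [2·(-491.9) + 2·(-372.8)]
= 5.4 kcal/mol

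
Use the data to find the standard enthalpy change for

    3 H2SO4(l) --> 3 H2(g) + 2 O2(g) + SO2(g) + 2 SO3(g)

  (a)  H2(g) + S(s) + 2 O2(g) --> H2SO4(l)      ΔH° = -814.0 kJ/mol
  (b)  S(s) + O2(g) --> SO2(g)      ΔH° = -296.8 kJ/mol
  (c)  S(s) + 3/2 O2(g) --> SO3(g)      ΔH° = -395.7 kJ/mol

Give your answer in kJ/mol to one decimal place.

ΔH° = 1353.8 kJ/mol

(a) reversed and × 3 (H2SO4(l) must end up as a reactant; ×3 to match 3 H2SO4(l) in the target): (-3)·(-814.0) = +2442.0 kJ/mol
(b) as written (SO2(g) already on the product side): -296.8 kJ/mol
(c) × 2 (scale by 2 for the 2 SO3(g)): (2)·(-395.7) = -791.4 kJ/mol
ΔH° = (+2442.0) + (-296.8) + (-791.4) = 1353.8 kJ/mol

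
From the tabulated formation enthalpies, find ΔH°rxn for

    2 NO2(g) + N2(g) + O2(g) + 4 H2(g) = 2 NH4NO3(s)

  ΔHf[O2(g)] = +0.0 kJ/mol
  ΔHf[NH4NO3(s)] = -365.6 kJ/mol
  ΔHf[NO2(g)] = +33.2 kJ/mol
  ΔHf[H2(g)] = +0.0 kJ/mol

Products: 2·(-365.6) = -731.2
Reactants: 2·(+33.2) + 1·(+0.0) + 1·(+0.0) + 4·(+0.0) = +66.4
ΔH°rxn = (-731.2) − (+66.4) = -797.6 kJ/mol

ΔH°rxn = -797.6 kJ/mol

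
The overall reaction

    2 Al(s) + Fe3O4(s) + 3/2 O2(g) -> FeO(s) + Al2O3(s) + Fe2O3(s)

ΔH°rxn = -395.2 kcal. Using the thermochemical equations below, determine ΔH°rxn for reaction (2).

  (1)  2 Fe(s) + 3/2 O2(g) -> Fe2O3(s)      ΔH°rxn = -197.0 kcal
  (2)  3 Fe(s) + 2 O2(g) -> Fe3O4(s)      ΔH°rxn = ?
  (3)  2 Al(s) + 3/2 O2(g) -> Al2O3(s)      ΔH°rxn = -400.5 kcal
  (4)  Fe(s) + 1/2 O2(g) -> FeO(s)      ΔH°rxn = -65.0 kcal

(1) as written (Fe2O3(s) already on the product side): -197.0 kcal
(2) reversed (Fe3O4(s) must end up as a reactant): contributes −x
(3) as written (Al2O3(s) already on the product side): -400.5 kcal
(4) as written (FeO(s) already on the product side): -65.0 kcal
-395.2 = (-197.0) + (-400.5) + (-65.0) − x
x = (-395.2 − (-662.5)) / (-1) = -267.3 kcal

ΔH°rxn = -267.3 kcal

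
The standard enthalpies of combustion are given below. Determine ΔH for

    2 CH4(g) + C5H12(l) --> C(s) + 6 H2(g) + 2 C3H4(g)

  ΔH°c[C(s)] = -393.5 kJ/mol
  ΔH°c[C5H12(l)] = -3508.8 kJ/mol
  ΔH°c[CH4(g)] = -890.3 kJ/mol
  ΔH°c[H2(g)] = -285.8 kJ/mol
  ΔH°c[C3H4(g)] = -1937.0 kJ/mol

ΔH = 692.9 kJ/mol

With combustion enthalpies, reactants minus products:
= [2·(-890.3) + 1·(-3508.8)] − [1·(-393.5) + 6·(-285.8) + 2·(-1937.0)]
= 692.9 kJ/mol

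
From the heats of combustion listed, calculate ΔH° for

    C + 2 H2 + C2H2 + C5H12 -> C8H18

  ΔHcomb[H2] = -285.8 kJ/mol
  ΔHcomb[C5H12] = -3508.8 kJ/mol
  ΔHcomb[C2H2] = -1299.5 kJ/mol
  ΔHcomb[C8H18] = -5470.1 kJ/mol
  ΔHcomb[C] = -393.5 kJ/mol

ΔH° = -303.3 kJ/mol

With combustion enthalpies, reactants minus products:
= [1·(-393.5) + 2·(-285.8) + 1·(-1299.5) + 1·(-3508.8)] − [1·(-5470.1)]
= -303.3 kJ/mol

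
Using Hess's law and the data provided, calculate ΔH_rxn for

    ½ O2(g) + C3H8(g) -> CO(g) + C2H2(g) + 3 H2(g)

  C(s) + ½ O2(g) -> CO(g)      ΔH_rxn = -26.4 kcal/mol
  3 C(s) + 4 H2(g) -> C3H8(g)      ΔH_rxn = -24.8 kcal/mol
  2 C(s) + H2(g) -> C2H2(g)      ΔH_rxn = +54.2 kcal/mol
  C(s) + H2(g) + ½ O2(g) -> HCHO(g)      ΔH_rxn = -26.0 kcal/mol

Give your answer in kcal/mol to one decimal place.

ΔH_rxn = 52.6 kcal/mol

equation 1 as written: -26.4 kcal/mol
equation 2 reversed: +24.8 kcal/mol
equation 3 as written: +54.2 kcal/mol
equation 4: not needed.
Summing the manipulated equations, ΔH_rxn = (-26.4) + (+24.8) + (+54.2) = 52.6 kcal/mol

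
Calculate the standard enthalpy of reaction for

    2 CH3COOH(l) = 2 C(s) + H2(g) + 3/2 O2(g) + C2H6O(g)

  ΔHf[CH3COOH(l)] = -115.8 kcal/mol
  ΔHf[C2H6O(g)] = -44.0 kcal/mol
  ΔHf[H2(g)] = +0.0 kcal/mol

ΔH° = 187.6 kcal/mol

Products: 2·(+0.0) + 1·(+0.0) + 3/2·(+0.0) + 1·(-44.0) = -44.0
Reactants: 2·(-115.8) = -231.6
ΔH° = (-44.0) − (-231.6) = 187.6 kcal/mol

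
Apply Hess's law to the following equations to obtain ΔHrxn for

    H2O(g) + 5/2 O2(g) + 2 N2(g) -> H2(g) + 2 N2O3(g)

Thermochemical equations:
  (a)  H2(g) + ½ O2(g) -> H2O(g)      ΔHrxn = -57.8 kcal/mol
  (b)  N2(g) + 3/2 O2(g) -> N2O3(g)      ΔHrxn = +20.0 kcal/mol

ΔHrxn = 97.8 kcal/mol

(a) reversed: +57.8 kcal/mol
(b) × 2: (2)·(+20.0) = +40.0 kcal/mol
Summing the manipulated equations, ΔHrxn = (+57.8) + (+40.0) = 97.8 kcal/mol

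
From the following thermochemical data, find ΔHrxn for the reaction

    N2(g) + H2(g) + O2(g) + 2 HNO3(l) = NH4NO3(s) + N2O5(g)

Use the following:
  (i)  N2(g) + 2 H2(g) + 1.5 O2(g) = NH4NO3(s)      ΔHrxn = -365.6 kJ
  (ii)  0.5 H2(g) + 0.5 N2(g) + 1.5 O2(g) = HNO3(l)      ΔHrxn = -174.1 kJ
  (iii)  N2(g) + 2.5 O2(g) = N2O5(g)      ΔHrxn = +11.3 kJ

(i) as written (NH4NO3(s) already on the product side): -365.6 kJ
(ii) reversed and × 2 (HNO3(l) must end up as a reactant; scale by 2 for the 2 HNO3(l)): (-2)·(-174.1) = +348.2 kJ
(iii) as written (N2O5(g) already on the product side): +11.3 kJ
Combining the equations, ΔHrxn = (-365.6) + (+348.2) + (+11.3) = -6.1 kJ

ΔHrxn = -6.1 kJ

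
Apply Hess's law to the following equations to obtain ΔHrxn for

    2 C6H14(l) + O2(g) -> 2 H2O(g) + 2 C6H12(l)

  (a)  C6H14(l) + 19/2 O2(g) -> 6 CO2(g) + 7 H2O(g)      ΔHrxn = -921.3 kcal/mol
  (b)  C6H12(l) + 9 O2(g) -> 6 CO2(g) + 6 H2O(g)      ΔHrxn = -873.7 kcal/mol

(a) × 2 (scale by 2 for the 2 C6H14(l)): (2)·(-921.3) = -1842.6 kcal/mol
(b) reversed and × 2 (C6H12(l) must end up as a product; scale by 2 for the 2 C6H12(l)): (-2)·(-873.7) = +1747.4 kcal/mol
Combining the equations, ΔHrxn = (-1842.6) + (+1747.4) = -95.2 kcal/mol

ΔHrxn = -95.2 kcal/mol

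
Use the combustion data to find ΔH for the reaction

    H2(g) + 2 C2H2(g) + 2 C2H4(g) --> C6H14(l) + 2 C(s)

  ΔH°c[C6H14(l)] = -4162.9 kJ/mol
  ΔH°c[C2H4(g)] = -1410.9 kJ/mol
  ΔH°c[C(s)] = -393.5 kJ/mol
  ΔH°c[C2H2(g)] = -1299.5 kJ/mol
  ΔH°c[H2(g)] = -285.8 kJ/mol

ΔH = -756.7 kJ/mol

With combustion enthalpies, reactants minus products:
= [1·(-285.8) + 2·(-1299.5) + 2·(-1410.9)] − [1·(-4162.9) + 2·(-393.5)]
= -756.7 kJ/mol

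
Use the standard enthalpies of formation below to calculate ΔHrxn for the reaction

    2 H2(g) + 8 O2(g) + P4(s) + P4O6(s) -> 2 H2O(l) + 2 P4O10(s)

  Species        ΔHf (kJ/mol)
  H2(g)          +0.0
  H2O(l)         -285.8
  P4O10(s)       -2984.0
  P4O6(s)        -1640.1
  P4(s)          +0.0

ΔHrxn = -4899.5 kJ/mol

ΔH°rxn = Σ nΔHf°(products) − Σ nΔHf°(reactants).
Products: 2·(-285.8) + 2·(-2984.0) = -6539.6
Reactants: 2·(+0.0) + 8·(+0.0) + 1·(+0.0) + 1·(-1640.1) = -1640.1
ΔHrxn = (-6539.6) − (-1640.1) = -4899.5 kJ/mol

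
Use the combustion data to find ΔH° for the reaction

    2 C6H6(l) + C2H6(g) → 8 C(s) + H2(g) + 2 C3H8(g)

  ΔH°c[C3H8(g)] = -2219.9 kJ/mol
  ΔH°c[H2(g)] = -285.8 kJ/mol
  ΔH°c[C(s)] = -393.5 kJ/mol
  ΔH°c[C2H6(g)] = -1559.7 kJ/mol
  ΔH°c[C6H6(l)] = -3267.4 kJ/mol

Using ΔH = Σ nΔHc°(reactants) − Σ nΔHc°(products):
= [2·(-3267.4) + 1·(-1559.7)] − [8·(-393.5) + 1·(-285.8) + 2·(-2219.9)]
= -220.9 kJ/mol

ΔH° = -220.9 kJ/mol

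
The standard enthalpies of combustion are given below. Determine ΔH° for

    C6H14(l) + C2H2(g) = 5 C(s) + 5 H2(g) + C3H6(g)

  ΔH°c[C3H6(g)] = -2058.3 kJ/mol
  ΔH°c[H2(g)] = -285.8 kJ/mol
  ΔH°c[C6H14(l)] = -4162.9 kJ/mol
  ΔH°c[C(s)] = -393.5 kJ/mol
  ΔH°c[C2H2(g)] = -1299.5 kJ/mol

ΔH° = -7.6 kJ/mol

Using ΔH = Σ nΔHc°(reactants) − Σ nΔHc°(products):
= [1·(-4162.9) + 1·(-1299.5)] − [5·(-393.5) + 5·(-285.8) + 1·(-2058.3)]
= -7.6 kJ/mol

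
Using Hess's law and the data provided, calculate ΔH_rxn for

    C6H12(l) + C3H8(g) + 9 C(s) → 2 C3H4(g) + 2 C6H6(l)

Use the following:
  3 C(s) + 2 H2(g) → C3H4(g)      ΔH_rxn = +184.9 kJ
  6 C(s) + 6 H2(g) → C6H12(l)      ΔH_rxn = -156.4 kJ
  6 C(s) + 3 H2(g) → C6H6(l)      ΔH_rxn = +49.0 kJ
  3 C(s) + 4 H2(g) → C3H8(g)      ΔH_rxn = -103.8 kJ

equation 1 × 2: (2)·(+184.9) = +369.8 kJ
equation 2 reversed: +156.4 kJ
equation 3 × 2: (2)·(+49.0) = +98.0 kJ
equation 4 reversed: +103.8 kJ
By Hess's law, ΔH_rxn = (+369.8) + (+156.4) + (+98.0) + (+103.8) = 728.0 kJ

ΔH_rxn = 728.0 kJ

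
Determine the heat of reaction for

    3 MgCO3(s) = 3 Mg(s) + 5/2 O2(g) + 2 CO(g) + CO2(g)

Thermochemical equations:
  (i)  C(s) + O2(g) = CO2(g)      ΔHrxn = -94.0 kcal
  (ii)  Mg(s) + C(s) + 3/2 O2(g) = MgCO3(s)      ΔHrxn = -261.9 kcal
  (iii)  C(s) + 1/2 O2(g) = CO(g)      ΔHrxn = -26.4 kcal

ΔHrxn = 638.9 kcal

(i) as written (CO2(g) already on the product side): -94.0 kcal
(ii) reversed and × 3 (MgCO3(s) must end up as a reactant; ×3 to match 3 MgCO3(s) in the target): (-3)·(-261.9) = +785.7 kcal
(iii) × 2 (×2 to match 2 CO(g) in the target): (2)·(-26.4) = -52.8 kcal
ΔHrxn = (-94.0) + (+785.7) + (-52.8) = 638.9 kcal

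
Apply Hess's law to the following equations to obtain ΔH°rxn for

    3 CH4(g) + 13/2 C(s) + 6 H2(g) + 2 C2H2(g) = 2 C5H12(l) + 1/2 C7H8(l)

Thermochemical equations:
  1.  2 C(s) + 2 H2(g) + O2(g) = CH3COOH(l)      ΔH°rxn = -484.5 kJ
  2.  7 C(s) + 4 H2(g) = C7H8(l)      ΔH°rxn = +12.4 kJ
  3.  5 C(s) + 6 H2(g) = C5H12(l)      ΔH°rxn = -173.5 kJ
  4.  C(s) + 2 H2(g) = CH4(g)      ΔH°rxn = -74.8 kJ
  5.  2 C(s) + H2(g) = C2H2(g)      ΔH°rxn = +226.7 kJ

ΔH°rxn = -569.8 kJ

eq. 1: not needed (O2(g) appears nowhere else).
eq. 2 × 1/2 (scale by 1/2 for the 1/2 C7H8(l)): (1/2)·(+12.4) = +6.2 kJ
eq. 3 × 2 (scale by 2 for the 2 C5H12(l)): (2)·(-173.5) = -347.0 kJ
eq. 4 reversed and × 3 (CH4(g) must end up as a reactant; scale by 3 for the 3 CH4(g)): (-3)·(-74.8) = +224.4 kJ
eq. 5 reversed and × 2 (reverse to put C2H2(g) on the reactant side; ×2 to match 2 C2H2(g) in the target): (-2)·(+226.7) = -453.4 kJ
ΔH°rxn = (+6.2) + (-347.0) + (+224.4) + (-453.4) = -569.8 kJ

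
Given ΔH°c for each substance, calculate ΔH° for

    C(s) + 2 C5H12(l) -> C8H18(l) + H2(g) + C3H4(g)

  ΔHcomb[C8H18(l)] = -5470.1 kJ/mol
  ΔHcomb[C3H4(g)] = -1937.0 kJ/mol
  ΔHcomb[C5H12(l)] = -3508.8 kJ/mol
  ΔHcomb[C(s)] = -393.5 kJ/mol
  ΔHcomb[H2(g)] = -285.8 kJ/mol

ΔH° = 281.8 kJ/mol

With combustion enthalpies, reactants minus products:
= [1·(-393.5) + 2·(-3508.8)] − [1·(-5470.1) + 1·(-285.8) + 1·(-1937.0)]
= 281.8 kJ/mol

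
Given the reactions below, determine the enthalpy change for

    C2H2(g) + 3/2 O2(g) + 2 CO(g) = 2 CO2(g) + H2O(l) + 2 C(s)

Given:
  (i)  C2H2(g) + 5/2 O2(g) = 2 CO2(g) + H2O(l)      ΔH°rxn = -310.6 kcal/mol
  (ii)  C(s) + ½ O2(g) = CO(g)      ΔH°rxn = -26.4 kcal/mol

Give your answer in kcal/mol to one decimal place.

ΔH°rxn = -257.8 kcal/mol

(i) as written (C2H2(g) already on the reactant side): -310.6 kcal/mol
(ii) reversed and × 2 (reverse to put CO(g) on the reactant side; scale by 2 for the 2 CO(g)): (-2)·(-26.4) = +52.8 kcal/mol
Since enthalpy is a state function, ΔH°rxn = (1)·(-310.6) + (-2)·(-26.4) = -257.8 kcal/mol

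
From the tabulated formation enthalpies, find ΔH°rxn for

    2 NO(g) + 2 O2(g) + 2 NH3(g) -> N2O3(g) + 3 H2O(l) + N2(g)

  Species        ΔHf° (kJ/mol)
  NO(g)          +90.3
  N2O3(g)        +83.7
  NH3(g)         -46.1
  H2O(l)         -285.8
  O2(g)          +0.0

ΔH°rxn = Σ nΔHf°(products) − Σ nΔHf°(reactants).
Products: 1·(+83.7) + 3·(-285.8) + 1·(+0.0) = -773.7
Reactants: 2·(+90.3) + 2·(+0.0) + 2·(-46.1) = +88.4
ΔH°rxn = (-773.7) − (+88.4) = -862.1 kJ/mol

ΔH°rxn = -862.1 kJ/mol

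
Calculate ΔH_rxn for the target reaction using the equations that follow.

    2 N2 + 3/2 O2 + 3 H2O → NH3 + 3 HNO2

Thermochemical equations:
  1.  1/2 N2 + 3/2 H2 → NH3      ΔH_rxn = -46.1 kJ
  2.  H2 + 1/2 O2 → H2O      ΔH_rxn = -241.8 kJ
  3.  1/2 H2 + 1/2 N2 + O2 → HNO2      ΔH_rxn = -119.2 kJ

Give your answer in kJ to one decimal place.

eq. 1 as written (NH3 already on the product side): -46.1 kJ
eq. 2 reversed and × 3 (reverse to put H2O on the reactant side; ×3 to match 3 H2O in the target): (-3)·(-241.8) = +725.4 kJ
eq. 3 × 3 (×3 to match 3 HNO2 in the target): (3)·(-119.2) = -357.6 kJ
Since enthalpy is a state function, ΔH_rxn = (-46.1) + (+725.4) + (-357.6) = 321.7 kJ

ΔH_rxn = 321.7 kJ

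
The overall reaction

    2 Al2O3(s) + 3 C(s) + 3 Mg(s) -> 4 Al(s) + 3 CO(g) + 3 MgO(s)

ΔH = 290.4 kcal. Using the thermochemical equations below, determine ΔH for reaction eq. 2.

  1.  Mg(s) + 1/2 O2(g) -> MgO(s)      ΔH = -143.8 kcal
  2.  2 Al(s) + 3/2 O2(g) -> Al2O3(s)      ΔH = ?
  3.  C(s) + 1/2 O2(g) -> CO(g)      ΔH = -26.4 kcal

ΔH = -400.5 kcal

eq. 1 × 3: (3)·(-143.8) = -431.4 kcal
eq. 2 reversed and × 2: contributes −2·x
eq. 3 × 3: (3)·(-26.4) = -79.2 kcal
+290.4 = (-431.4) + (-79.2) − 2·x
x = (+290.4 − (-510.6)) / (-2) = -400.5 kcal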